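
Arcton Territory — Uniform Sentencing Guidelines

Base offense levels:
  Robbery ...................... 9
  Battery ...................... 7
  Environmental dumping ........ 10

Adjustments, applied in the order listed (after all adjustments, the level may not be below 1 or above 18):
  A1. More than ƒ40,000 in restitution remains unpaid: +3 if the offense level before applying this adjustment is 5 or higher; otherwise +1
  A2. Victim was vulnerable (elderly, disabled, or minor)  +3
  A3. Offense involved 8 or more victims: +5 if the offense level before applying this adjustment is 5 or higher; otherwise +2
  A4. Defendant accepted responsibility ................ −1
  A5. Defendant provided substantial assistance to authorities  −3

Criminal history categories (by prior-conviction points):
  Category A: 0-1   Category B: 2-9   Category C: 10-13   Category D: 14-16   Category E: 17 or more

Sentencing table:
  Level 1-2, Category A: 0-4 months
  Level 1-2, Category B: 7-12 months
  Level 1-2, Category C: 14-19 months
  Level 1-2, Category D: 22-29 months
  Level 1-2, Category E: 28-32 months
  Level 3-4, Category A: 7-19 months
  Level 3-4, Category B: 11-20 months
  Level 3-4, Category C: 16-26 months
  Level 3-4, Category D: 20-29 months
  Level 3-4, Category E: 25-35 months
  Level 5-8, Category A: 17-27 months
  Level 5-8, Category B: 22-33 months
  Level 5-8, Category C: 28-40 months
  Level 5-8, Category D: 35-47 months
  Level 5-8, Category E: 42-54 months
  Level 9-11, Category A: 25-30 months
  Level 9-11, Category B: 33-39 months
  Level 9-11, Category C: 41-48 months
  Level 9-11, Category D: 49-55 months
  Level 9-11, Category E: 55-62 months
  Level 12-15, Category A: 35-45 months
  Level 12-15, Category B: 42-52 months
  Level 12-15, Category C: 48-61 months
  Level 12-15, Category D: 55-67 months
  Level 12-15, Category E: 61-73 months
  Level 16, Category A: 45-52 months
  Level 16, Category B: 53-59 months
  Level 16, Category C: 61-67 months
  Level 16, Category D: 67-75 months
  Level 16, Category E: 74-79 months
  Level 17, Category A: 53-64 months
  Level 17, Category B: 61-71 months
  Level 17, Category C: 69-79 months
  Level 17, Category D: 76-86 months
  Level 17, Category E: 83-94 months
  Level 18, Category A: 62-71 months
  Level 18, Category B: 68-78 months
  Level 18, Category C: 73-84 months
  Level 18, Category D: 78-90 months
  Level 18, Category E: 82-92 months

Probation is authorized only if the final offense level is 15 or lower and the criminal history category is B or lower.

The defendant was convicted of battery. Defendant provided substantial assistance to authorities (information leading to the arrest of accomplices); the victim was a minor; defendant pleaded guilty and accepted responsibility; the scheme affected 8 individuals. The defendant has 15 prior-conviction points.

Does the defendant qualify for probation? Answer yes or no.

No

Base offense level for battery: 7.
A1 does not apply.
A2 applies: 7 + 3 = 10.
A3 applies (level before this adjustment is 10 ≥ 5, so +5): 10 + 5 = 15.
A4 applies: 15 − 1 = 14.
A5 applies: 14 − 3 = 11.
Final offense level: 11.
Criminal history: 15 prior points → Category D (14-16).
Level 11 falls in the 9-11 band.
Grid: Level 9-11 × Category D = 49-55 months.
Probation check: level 11 ≤ 15 and category D > B → not eligible.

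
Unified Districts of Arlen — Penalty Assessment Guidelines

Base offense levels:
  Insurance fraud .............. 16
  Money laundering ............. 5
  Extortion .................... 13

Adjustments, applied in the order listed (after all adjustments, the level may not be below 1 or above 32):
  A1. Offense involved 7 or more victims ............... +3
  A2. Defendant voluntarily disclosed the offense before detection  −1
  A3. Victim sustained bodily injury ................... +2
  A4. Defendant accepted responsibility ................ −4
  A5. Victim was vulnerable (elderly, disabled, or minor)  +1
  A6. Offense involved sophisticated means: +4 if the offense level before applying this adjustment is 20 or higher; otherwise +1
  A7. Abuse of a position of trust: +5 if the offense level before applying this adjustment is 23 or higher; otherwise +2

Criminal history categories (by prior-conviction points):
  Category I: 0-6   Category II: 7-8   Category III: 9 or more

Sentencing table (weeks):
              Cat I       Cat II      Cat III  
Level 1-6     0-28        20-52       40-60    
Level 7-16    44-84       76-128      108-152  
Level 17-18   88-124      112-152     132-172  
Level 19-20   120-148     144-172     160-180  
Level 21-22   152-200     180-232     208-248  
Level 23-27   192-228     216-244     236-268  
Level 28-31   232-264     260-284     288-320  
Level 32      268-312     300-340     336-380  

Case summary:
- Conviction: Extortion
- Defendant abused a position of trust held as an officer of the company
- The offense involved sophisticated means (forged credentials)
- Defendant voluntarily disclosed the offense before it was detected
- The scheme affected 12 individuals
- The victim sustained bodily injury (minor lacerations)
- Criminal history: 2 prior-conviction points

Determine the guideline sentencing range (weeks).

120-148 weeks

Base offense level for extortion: 13.
A1 applies: 13 + 3 = 16.
A2 applies: 16 − 1 = 15.
A3 applies: 15 + 2 = 17.
A5 does not apply.
A6 applies (level before this adjustment is 17 < 20, so +1): 17 + 1 = 18.
A7 applies (level before this adjustment is 18 < 23, so +2): 18 + 2 = 20.
Final offense level: 20.
Criminal history: 2 prior points → Category I (0-6).
Level 20 falls in the 19-20 band.
Grid: Level 19-20 × Category I = 120-148 weeks.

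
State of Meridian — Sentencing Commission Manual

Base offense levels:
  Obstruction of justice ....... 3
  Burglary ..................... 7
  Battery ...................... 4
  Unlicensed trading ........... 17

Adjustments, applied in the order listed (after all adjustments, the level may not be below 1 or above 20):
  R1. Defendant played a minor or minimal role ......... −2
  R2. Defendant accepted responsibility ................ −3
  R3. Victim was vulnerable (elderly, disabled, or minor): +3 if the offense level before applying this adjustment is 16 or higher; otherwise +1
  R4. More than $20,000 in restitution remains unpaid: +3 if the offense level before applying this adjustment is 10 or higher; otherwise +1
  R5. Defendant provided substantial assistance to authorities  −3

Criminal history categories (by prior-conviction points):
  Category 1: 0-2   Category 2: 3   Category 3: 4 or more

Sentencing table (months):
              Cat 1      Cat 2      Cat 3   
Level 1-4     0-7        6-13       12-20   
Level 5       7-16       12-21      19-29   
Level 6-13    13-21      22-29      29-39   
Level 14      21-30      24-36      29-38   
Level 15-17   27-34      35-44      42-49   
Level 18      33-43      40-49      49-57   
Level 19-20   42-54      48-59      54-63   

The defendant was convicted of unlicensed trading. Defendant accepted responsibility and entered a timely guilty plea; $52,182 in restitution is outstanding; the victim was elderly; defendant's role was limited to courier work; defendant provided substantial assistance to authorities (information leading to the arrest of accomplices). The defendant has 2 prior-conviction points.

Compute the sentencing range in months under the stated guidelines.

13-21 months

Base offense level for unlicensed trading: 17.
R1 applies: 17 − 2 = 15.
R2 applies: 15 − 3 = 12.
R3 applies (level before this adjustment is 12 < 16, so +1): 12 + 1 = 13.
R4 applies (level before this adjustment is 13 ≥ 10, so +3): 13 + 3 = 16.
R5 applies: 16 − 3 = 13.
Final offense level: 13.
Criminal history: 2 prior points → Category 1 (0-2).
Level 13 falls in the 6-13 band.
Grid: Level 6-13 × Category 1 = 13-21 months.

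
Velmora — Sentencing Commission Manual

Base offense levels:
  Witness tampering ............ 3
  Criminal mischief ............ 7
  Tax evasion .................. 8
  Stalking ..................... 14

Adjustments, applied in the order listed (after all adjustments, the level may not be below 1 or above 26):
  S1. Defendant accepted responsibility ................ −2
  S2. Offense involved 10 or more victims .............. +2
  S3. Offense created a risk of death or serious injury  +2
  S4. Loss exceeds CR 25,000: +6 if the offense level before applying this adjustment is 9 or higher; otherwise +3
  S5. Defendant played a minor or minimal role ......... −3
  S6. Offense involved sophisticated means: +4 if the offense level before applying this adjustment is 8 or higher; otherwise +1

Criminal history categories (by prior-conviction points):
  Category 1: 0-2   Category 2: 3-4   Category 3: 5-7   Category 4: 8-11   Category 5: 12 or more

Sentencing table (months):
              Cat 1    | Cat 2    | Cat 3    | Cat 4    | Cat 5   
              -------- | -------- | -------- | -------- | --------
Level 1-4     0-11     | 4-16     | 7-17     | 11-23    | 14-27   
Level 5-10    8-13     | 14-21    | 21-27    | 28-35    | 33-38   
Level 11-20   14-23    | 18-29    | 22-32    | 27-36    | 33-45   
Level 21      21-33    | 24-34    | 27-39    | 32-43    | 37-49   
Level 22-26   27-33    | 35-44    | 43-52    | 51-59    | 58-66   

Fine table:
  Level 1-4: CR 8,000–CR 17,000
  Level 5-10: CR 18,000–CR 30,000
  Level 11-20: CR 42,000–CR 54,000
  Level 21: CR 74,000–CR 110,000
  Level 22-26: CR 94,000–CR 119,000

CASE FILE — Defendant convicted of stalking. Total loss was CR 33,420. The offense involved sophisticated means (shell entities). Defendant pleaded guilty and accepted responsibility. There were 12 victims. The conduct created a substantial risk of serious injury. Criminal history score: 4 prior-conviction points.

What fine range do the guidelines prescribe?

Base offense level for stalking: 14.
S1 applies: 14 − 2 = 12.
S2 applies: 12 + 2 = 14.
S3 applies: 14 + 2 = 16.
S4 applies (level before this adjustment is 16 ≥ 9, so +6): 16 + 6 = 22.
S6 applies (level before this adjustment is 22 ≥ 8, so +4): 22 + 4 = 26.
Final offense level: 26.
Level 26 falls in the 22-26 band.
Fine table: Level 22-26 → CR 94,000–CR 119,000.

CR 94,000–CR 119,000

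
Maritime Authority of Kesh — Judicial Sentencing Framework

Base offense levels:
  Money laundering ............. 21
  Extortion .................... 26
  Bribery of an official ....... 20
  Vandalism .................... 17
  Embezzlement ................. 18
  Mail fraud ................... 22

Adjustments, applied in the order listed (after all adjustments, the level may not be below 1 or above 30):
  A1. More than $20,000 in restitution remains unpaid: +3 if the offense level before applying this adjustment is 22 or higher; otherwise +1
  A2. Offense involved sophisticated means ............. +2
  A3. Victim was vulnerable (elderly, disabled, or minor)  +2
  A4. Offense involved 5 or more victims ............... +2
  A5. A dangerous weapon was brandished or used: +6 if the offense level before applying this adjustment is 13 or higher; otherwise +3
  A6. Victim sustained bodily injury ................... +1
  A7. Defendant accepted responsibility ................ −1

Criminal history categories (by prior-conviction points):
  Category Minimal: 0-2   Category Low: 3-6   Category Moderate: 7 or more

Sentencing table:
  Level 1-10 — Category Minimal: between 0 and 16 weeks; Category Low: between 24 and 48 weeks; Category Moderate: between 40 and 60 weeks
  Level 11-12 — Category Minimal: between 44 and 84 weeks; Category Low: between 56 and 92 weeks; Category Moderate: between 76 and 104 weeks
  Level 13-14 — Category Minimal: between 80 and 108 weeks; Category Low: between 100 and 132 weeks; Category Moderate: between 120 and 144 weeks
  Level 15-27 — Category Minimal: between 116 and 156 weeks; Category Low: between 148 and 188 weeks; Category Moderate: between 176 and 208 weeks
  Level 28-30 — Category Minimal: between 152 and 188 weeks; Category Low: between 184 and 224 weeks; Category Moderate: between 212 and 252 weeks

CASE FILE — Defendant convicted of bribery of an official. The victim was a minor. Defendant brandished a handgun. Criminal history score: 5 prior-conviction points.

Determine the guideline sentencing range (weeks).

Base offense level for bribery of an official: 20.
A1 does not apply.
A2 does not apply.
A3 applies: 20 + 2 = 22.
A5 applies (level before this adjustment is 22 ≥ 13, so +6): 22 + 6 = 28.
A7 does not apply.
Final offense level: 28.
Criminal history: 5 prior points → Category Low (3-6).
Level 28 falls in the 28-30 band.
Grid: Level 28-30 × Category Low = 184-224 weeks.

184-224 weeks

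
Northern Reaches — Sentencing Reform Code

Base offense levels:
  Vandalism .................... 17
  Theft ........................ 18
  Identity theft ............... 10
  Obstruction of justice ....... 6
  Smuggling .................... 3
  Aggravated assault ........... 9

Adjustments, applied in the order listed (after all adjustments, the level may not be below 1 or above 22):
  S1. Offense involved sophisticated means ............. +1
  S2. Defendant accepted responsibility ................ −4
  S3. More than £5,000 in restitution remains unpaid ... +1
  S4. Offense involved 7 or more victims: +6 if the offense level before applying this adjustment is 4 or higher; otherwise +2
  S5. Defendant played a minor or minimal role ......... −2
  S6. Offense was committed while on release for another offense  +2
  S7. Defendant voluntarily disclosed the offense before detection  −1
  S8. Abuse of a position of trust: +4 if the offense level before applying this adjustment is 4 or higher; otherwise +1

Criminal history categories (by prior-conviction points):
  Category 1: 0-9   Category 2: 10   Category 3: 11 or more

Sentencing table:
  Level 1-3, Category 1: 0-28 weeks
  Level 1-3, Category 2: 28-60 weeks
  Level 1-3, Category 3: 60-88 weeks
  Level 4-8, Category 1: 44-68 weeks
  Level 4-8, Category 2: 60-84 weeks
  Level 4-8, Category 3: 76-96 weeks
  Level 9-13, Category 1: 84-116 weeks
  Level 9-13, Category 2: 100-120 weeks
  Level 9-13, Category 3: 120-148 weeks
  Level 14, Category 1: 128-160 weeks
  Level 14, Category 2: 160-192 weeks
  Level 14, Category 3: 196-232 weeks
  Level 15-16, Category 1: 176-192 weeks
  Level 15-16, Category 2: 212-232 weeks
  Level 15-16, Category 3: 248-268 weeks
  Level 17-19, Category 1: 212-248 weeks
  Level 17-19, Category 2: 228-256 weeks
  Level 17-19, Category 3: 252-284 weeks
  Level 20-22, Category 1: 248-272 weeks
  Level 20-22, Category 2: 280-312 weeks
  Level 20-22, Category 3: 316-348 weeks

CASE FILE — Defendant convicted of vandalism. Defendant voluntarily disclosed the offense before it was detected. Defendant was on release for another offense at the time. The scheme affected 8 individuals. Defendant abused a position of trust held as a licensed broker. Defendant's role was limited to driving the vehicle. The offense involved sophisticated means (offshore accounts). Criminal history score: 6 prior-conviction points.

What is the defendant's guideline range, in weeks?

Base offense level for vandalism: 17.
S1 applies: 17 + 1 = 18.
S4 applies (level before this adjustment is 18 ≥ 4, so +6): 18 + 6 = 24.
S5 applies: 24 − 2 = 22.
S6 applies: 22 + 2 = 24.
S7 applies: 24 − 1 = 23.
S8 applies (level before this adjustment is 23 ≥ 4, so +4): 23 + 4 = 27.
Level 27 exceeds the maximum of 22; capped at 22.
Final offense level: 22.
Criminal history: 6 prior points → Category 1 (0-9).
Level 22 falls in the 20-22 band.
Grid: Level 20-22 × Category 1 = 248-272 weeks.

248-272 weeks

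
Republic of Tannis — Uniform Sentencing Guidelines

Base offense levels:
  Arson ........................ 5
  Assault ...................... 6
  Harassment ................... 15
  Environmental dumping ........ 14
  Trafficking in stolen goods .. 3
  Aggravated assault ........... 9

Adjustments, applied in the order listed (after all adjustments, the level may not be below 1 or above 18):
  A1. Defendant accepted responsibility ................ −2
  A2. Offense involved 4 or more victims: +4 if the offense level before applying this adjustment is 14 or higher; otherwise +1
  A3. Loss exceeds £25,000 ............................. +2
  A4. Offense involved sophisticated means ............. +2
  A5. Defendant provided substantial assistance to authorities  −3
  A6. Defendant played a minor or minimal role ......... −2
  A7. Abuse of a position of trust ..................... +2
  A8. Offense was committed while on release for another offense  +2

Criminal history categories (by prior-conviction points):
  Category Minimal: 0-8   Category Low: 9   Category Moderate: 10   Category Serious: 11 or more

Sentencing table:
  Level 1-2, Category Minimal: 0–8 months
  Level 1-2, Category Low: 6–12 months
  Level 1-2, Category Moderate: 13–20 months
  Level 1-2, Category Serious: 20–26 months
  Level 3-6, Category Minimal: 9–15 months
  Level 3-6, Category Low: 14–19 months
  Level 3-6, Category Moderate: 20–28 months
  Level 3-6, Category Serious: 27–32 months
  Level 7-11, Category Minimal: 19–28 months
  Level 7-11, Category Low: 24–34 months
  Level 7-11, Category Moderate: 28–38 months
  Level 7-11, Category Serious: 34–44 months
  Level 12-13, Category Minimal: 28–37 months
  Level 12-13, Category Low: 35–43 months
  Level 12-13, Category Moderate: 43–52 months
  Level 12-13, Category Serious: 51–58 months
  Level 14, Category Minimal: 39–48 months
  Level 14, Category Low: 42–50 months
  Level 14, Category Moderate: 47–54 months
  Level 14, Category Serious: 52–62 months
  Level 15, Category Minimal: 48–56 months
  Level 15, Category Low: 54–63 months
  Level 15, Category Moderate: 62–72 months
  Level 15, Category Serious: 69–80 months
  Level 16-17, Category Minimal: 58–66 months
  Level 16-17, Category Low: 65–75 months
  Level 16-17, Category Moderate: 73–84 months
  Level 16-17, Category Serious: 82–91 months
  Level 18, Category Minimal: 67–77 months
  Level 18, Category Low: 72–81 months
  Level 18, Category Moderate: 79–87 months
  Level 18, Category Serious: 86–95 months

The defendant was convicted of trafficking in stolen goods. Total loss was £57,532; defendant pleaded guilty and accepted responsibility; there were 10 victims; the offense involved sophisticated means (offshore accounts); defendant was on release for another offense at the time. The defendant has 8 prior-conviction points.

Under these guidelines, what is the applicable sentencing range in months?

Base offense level for trafficking in stolen goods: 3.
A1 applies: 3 − 2 = 1.
A2 applies (level before this adjustment is 1 < 14, so +1): 1 + 1 = 2.
A3 applies: 2 + 2 = 4.
A4 applies: 4 + 2 = 6.
A7 does not apply.
A8 applies: 6 + 2 = 8.
Final offense level: 8.
Criminal history: 8 prior points → Category Minimal (0-8).
Level 8 falls in the 7-11 band.
Grid: Level 7-11 × Category Minimal = 19-28 months.

19-28 months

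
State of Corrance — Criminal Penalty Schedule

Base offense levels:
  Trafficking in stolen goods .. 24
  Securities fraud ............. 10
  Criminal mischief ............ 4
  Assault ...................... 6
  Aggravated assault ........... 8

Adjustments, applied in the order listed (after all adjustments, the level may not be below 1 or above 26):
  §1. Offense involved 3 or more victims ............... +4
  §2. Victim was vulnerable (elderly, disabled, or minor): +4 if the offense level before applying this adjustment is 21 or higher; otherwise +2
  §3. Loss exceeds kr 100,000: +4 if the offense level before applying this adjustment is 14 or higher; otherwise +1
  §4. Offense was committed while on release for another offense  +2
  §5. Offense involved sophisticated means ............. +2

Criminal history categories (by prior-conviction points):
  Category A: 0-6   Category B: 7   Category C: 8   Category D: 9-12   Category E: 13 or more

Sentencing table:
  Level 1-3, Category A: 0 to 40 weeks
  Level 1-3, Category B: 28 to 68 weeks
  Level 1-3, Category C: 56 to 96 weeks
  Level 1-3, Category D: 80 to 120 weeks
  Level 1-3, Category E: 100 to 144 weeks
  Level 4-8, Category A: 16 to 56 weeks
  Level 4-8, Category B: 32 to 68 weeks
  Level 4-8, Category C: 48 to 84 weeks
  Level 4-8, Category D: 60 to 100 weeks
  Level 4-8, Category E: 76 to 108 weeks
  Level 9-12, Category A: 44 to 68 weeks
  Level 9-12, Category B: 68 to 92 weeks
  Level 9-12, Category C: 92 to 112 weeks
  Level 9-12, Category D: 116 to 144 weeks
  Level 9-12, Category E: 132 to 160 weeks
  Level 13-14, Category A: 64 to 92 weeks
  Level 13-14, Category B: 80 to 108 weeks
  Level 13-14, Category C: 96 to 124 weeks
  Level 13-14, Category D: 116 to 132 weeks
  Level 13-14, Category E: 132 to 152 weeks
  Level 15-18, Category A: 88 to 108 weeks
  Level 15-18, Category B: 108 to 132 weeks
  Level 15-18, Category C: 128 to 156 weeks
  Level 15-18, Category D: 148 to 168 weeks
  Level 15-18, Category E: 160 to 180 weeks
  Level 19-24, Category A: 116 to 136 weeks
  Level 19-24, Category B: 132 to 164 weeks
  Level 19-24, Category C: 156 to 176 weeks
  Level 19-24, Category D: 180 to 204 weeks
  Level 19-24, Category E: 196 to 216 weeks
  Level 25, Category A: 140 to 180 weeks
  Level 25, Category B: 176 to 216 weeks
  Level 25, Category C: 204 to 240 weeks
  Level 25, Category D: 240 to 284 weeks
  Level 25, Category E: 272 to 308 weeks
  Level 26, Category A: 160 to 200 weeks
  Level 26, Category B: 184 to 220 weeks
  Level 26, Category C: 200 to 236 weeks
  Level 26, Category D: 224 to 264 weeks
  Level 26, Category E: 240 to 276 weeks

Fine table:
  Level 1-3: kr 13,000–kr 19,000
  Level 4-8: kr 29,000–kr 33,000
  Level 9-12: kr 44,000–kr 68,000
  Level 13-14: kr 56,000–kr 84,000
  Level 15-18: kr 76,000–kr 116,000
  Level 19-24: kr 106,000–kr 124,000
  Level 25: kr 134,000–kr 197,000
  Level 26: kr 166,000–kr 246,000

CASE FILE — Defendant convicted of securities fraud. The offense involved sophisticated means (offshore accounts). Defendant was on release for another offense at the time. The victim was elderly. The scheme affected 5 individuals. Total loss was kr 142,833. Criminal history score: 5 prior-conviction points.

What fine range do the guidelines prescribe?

Base offense level for securities fraud: 10.
§1 applies: 10 + 4 = 14.
§2 applies (level before this adjustment is 14 < 21, so +2): 14 + 2 = 16.
§3 applies (level before this adjustment is 16 ≥ 14, so +4): 16 + 4 = 20.
§4 applies: 20 + 2 = 22.
§5 applies: 22 + 2 = 24.
Final offense level: 24.
Level 24 falls in the 19-24 band.
Fine table: Level 19-24 → kr 106,000–kr 124,000.

kr 106,000–kr 124,000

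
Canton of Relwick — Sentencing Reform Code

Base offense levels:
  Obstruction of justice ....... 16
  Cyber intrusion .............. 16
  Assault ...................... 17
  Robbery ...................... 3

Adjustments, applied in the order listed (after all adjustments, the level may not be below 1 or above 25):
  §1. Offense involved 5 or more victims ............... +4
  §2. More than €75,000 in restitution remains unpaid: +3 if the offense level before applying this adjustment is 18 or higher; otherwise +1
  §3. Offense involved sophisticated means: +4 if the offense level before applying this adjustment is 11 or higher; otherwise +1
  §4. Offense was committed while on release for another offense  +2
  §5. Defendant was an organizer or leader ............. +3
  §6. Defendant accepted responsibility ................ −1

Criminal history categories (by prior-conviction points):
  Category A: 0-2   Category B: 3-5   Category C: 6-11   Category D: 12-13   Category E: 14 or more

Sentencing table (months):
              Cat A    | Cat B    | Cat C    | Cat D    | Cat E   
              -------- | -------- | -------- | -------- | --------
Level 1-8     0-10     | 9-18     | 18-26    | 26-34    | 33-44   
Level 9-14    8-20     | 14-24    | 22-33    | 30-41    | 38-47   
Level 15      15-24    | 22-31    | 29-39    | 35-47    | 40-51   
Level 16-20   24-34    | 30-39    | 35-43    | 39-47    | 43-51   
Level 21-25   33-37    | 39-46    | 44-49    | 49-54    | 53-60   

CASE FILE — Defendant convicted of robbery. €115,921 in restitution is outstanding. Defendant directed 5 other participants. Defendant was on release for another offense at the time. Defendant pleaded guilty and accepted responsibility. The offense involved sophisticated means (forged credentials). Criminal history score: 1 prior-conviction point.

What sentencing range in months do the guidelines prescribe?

Base offense level for robbery: 3.
§2 applies (level before this adjustment is 3 < 18, so +1): 3 + 1 = 4.
§3 applies (level before this adjustment is 4 < 11, so +1): 4 + 1 = 5.
§4 applies: 5 + 2 = 7.
§5 applies: 7 + 3 = 10.
§6 applies: 10 − 1 = 9.
Final offense level: 9.
Criminal history: 1 prior point → Category A (0-2).
Level 9 falls in the 9-14 band.
Grid: Level 9-14 × Category A = 8-20 months.

8-20 months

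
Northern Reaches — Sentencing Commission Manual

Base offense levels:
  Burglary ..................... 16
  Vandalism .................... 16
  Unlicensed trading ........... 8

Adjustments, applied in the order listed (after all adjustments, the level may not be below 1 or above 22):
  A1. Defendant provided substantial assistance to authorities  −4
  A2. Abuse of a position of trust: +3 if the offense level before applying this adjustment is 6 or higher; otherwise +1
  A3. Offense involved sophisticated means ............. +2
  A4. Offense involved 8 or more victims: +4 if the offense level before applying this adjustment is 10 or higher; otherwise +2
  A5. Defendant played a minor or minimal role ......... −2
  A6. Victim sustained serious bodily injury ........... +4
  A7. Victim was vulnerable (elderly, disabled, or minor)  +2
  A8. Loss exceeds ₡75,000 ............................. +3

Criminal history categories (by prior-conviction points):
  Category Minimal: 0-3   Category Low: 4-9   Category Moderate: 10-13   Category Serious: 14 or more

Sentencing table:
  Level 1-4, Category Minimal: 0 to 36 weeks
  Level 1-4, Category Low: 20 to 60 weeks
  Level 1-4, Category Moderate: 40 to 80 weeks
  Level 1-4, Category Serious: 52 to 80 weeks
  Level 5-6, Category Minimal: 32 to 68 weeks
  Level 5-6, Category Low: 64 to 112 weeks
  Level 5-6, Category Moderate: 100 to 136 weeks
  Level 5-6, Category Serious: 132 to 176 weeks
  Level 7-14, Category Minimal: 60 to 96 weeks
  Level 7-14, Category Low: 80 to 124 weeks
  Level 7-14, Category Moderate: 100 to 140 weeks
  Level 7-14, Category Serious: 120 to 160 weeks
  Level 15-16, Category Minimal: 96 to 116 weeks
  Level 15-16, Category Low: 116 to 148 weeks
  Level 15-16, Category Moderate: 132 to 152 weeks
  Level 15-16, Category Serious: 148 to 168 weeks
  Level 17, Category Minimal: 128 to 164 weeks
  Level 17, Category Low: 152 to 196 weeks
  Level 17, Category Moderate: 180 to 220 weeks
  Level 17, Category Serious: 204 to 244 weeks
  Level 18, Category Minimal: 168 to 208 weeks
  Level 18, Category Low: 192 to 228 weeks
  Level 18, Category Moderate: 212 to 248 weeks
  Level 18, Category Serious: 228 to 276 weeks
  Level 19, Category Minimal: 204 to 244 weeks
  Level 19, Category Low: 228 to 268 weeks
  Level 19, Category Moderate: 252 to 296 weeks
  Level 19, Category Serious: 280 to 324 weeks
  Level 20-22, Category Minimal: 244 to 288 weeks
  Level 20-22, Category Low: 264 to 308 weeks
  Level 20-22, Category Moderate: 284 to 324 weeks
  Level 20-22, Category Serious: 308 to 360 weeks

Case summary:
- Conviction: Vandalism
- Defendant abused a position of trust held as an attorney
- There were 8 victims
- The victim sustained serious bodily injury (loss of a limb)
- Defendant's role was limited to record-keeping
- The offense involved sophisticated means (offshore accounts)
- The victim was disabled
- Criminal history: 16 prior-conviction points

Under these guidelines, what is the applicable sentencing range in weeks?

308-360 weeks

Base offense level for vandalism: 16.
A1 does not apply.
A2 applies (level before this adjustment is 16 ≥ 6, so +3): 16 + 3 = 19.
A3 applies: 19 + 2 = 21.
A4 applies (level before this adjustment is 21 ≥ 10, so +4): 21 + 4 = 25.
A5 applies: 25 − 2 = 23.
A6 applies: 23 + 4 = 27.
A7 applies: 27 + 2 = 29.
Level 29 exceeds the maximum of 22; capped at 22.
Final offense level: 22.
Criminal history: 16 prior points → Category Serious (14+).
Level 22 falls in the 20-22 band.
Grid: Level 20-22 × Category Serious = 308-360 weeks.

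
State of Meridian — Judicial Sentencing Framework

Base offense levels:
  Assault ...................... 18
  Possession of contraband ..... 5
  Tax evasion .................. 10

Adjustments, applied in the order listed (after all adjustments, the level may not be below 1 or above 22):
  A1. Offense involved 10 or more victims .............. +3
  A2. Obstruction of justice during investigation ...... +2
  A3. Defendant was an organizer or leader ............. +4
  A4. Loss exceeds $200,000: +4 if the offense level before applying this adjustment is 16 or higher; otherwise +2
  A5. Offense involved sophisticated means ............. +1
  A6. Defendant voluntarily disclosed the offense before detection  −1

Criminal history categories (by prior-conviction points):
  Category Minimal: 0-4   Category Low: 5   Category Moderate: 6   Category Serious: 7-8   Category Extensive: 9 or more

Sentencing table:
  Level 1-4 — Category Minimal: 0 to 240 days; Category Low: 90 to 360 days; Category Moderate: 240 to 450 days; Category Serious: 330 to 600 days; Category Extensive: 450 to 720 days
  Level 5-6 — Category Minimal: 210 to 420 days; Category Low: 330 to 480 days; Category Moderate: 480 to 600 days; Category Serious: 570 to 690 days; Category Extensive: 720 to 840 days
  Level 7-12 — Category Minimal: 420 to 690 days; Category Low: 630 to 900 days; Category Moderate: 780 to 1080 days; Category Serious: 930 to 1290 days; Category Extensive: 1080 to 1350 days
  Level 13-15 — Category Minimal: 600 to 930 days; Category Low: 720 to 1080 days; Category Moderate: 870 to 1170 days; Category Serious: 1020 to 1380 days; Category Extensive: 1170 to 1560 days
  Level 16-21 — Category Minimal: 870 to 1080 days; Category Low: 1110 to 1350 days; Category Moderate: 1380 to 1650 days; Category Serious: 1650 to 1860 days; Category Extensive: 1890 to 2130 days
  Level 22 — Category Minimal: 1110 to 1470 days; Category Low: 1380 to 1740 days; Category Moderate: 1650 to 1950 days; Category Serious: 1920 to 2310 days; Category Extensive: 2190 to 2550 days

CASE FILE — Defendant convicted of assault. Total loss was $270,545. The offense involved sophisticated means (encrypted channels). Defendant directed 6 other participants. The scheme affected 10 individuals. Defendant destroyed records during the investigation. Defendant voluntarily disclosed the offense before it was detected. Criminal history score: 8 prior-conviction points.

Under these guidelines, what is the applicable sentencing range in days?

Base offense level for assault: 18.
A1 applies: 18 + 3 = 21.
A2 applies: 21 + 2 = 23.
A3 applies: 23 + 4 = 27.
A4 applies (level before this adjustment is 27 ≥ 16, so +4): 27 + 4 = 31.
A5 applies: 31 + 1 = 32.
A6 applies: 32 − 1 = 31.
Level 31 exceeds the maximum of 22; capped at 22.
Final offense level: 22.
Criminal history: 8 prior points → Category Serious (7-8).
Level 22 falls in the 22 band.
Grid: Level 22 × Category Serious = 1920-2310 days.

1920-2310 days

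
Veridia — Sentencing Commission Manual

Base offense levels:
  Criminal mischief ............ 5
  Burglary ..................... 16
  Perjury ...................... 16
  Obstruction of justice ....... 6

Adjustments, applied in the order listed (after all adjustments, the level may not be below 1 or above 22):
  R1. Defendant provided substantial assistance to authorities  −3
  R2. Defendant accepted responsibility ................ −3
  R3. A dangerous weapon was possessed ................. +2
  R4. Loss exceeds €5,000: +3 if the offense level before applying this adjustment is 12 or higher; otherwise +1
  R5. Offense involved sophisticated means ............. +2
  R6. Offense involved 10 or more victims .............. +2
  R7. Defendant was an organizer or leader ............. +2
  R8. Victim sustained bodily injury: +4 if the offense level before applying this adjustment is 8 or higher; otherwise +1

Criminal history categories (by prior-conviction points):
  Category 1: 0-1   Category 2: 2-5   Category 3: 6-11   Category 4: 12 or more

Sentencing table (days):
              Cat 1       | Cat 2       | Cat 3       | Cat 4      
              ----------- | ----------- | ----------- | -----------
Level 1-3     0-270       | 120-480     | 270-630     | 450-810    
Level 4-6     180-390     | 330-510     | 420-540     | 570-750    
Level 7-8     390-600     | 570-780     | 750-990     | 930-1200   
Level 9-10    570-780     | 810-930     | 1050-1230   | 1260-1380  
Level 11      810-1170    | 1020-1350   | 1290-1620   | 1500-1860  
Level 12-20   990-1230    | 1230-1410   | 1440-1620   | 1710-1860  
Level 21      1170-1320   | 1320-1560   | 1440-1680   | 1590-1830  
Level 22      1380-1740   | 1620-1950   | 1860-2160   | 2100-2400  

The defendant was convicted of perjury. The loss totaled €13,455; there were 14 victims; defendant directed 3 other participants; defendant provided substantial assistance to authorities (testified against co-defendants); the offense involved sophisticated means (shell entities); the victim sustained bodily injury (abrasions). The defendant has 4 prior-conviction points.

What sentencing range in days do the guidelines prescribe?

Base offense level for perjury: 16.
R1 applies: 16 − 3 = 13.
R3 does not apply.
R4 applies (level before this adjustment is 13 ≥ 12, so +3): 13 + 3 = 16.
R5 applies: 16 + 2 = 18.
R6 applies: 18 + 2 = 20.
R7 applies: 20 + 2 = 22.
R8 applies (level before this adjustment is 22 ≥ 8, so +4): 22 + 4 = 26.
Level 26 exceeds the maximum of 22; capped at 22.
Final offense level: 22.
Criminal history: 4 prior points → Category 2 (2-5).
Level 22 falls in the 22 band.
Grid: Level 22 × Category 2 = 1620-1950 days.

1620-1950 days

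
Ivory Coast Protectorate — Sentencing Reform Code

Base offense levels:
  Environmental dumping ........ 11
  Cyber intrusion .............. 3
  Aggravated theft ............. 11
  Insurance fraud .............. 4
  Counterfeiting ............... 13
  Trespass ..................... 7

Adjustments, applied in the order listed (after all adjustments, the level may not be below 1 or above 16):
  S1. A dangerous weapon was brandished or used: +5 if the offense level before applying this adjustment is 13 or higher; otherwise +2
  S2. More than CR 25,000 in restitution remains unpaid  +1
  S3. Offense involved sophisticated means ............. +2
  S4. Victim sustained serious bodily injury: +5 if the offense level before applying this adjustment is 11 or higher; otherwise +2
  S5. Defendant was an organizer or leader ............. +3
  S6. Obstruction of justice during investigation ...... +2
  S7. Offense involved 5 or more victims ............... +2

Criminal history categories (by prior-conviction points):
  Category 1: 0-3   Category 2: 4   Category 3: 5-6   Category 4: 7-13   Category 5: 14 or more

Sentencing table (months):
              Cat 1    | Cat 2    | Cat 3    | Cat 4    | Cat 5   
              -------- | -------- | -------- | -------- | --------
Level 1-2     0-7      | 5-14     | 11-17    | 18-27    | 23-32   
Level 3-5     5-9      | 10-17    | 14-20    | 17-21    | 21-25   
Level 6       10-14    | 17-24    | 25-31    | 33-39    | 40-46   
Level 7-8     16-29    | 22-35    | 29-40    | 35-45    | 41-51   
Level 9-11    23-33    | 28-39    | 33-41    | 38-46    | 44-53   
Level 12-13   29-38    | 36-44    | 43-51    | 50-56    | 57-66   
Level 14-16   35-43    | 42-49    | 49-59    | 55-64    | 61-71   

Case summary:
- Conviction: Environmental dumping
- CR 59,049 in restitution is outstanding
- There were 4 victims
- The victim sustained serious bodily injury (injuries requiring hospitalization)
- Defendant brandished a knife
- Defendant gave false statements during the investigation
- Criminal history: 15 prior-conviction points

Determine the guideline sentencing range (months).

Base offense level for environmental dumping: 11.
S1 applies (level before this adjustment is 11 < 13, so +2): 11 + 2 = 13.
S2 applies: 13 + 1 = 14.
S3 does not apply.
S4 applies (level before this adjustment is 14 ≥ 11, so +5): 14 + 5 = 19.
S6 applies: 19 + 2 = 21.
Level 21 exceeds the maximum of 16; capped at 16.
Final offense level: 16.
Criminal history: 15 prior points → Category 5 (14+).
Level 16 falls in the 14-16 band.
Grid: Level 14-16 × Category 5 = 61-71 months.

61-71 months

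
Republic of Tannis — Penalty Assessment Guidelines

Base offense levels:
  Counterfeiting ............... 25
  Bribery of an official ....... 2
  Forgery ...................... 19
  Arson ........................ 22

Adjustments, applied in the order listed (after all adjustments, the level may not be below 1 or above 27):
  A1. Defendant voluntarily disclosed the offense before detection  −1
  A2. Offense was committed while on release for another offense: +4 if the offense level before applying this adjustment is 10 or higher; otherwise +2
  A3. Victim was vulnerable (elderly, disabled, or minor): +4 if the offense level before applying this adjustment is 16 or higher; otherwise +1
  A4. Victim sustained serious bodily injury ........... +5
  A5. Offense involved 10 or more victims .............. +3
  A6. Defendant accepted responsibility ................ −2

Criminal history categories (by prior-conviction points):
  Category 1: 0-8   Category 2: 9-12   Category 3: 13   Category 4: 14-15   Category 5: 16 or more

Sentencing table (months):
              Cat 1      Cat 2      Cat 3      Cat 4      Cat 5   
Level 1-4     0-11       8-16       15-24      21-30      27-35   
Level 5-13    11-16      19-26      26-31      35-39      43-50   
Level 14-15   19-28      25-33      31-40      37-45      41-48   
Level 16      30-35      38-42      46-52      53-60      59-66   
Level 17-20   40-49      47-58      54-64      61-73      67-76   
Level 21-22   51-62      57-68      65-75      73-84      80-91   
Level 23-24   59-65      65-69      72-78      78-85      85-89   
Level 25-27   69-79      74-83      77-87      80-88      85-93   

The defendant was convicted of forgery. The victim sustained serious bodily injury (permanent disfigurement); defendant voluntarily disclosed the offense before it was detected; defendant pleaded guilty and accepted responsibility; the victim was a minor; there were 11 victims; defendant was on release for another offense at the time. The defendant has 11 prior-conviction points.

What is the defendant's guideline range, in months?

Base offense level for forgery: 19.
A1 applies: 19 − 1 = 18.
A2 applies (level before this adjustment is 18 ≥ 10, so +4): 18 + 4 = 22.
A3 applies (level before this adjustment is 22 ≥ 16, so +4): 22 + 4 = 26.
A4 applies: 26 + 5 = 31.
A5 applies: 31 + 3 = 34.
A6 applies: 34 − 2 = 32.
Level 32 exceeds the maximum of 27; capped at 27.
Final offense level: 27.
Criminal history: 11 prior points → Category 2 (9-12).
Level 27 falls in the 25-27 band.
Grid: Level 25-27 × Category 2 = 74-83 months.

74-83 months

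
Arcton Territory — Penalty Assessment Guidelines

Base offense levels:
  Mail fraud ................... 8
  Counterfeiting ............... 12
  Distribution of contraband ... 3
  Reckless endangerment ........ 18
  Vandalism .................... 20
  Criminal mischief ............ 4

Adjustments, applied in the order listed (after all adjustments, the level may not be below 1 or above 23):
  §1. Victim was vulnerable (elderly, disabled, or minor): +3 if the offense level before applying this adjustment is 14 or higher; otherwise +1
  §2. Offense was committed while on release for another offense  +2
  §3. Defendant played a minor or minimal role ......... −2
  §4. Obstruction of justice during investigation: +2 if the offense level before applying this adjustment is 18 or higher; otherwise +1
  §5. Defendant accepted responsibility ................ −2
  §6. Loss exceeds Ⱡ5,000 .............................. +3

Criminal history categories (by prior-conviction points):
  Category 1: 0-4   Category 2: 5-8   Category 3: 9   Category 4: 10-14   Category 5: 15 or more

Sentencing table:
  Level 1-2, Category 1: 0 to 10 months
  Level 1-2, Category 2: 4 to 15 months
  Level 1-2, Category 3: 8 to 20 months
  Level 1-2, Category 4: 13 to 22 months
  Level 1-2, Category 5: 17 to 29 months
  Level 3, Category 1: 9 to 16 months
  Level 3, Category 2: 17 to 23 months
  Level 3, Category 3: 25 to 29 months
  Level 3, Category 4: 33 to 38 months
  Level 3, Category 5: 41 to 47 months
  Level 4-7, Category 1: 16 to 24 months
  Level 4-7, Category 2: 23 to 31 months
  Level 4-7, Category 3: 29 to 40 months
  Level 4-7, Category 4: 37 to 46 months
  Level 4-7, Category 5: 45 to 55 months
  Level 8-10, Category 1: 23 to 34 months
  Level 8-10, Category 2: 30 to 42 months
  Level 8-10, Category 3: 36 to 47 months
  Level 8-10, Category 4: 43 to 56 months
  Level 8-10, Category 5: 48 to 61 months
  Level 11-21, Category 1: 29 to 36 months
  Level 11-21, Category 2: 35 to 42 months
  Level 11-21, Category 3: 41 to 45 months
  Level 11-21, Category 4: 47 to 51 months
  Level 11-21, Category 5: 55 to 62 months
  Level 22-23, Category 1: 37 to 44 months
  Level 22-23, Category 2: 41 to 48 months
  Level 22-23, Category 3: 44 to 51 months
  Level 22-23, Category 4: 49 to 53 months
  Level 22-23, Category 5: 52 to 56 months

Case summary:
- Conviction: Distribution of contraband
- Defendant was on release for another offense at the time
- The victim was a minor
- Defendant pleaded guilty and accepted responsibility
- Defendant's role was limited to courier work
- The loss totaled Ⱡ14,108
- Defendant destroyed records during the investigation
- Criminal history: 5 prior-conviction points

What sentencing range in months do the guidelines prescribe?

23-31 months

Base offense level for distribution of contraband: 3.
§1 applies (level before this adjustment is 3 < 14, so +1): 3 + 1 = 4.
§2 applies: 4 + 2 = 6.
§3 applies: 6 − 2 = 4.
§4 applies (level before this adjustment is 4 < 18, so +1): 4 + 1 = 5.
§5 applies: 5 − 2 = 3.
§6 applies: 3 + 3 = 6.
Final offense level: 6.
Criminal history: 5 prior points → Category 2 (5-8).
Level 6 falls in the 4-7 band.
Grid: Level 4-7 × Category 2 = 23-31 months.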